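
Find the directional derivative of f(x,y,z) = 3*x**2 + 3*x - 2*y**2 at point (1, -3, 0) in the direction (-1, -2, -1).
-11*sqrt(6)/2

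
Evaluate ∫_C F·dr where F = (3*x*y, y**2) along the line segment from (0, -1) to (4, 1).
26/3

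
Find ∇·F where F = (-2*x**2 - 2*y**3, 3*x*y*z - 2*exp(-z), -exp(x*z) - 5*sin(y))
x*(3*z - exp(x*z) - 4)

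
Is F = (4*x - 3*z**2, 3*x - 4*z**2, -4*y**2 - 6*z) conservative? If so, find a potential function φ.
No, ∇×F = (-8*y + 8*z, -6*z, 3) ≠ 0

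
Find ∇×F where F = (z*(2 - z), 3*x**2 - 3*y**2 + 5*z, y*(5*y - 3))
(10*y - 8, 2 - 2*z, 6*x)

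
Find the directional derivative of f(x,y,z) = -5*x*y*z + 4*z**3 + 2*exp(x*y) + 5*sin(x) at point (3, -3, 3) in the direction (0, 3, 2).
9*sqrt(13)*(2 + 19*exp(9))*exp(-9)/13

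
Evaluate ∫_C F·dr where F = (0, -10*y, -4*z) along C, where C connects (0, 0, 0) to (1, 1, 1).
-7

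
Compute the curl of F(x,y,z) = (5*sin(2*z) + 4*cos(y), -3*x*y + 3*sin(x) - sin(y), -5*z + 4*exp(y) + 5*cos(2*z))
(4*exp(y), 10*cos(2*z), -3*y + 4*sin(y) + 3*cos(x))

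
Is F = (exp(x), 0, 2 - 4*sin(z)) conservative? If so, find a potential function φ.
Yes, F is conservative. φ = 2*z + exp(x) + 4*cos(z)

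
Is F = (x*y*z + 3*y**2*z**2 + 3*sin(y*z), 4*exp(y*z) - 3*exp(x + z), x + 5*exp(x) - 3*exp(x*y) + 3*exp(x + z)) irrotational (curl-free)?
No, ∇×F = (-3*x*exp(x*y) - 4*y*exp(y*z) + 3*exp(x + z), x*y + 6*y**2*z + 3*y*exp(x*y) + 3*y*cos(y*z) - 5*exp(x) - 3*exp(x + z) - 1, -x*z - 6*y*z**2 - 3*z*cos(y*z) - 3*exp(x + z))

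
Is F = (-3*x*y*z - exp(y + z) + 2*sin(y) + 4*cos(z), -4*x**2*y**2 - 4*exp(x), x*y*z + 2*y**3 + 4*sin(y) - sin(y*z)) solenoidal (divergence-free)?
No, ∇·F = y*(-8*x**2 + x - 3*z - cos(y*z))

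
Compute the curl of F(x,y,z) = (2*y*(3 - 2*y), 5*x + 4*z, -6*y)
(-10, 0, 8*y - 1)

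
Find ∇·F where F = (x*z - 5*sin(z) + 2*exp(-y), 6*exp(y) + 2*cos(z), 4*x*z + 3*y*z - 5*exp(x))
4*x + 3*y + z + 6*exp(y)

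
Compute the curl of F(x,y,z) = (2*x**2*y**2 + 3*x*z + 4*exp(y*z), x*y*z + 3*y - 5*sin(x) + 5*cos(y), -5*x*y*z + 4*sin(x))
(x*(-y - 5*z), 3*x + 5*y*z + 4*y*exp(y*z) - 4*cos(x), -4*x**2*y + y*z - 4*z*exp(y*z) - 5*cos(x))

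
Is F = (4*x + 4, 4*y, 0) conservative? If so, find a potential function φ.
Yes, F is conservative. φ = 2*x**2 + 4*x + 2*y**2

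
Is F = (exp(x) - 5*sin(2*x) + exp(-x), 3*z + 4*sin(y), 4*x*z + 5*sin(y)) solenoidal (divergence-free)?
No, ∇·F = 4*x - 10*cos(2*x) + 4*cos(y) + 2*sinh(x)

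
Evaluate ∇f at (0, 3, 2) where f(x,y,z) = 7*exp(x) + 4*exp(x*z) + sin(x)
(16, 0, 0)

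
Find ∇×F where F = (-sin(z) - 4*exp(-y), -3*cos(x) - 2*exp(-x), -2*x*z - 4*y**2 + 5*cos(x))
(-8*y, 2*z + 5*sin(x) - cos(z), 3*sin(x) - 4*exp(-y) + 2*exp(-x))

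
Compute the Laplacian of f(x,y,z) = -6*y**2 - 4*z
-12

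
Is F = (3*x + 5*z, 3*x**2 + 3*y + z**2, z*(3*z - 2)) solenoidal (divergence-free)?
No, ∇·F = 6*z + 4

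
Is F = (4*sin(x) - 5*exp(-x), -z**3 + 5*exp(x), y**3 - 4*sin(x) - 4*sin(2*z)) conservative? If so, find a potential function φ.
No, ∇×F = (3*y**2 + 3*z**2, 4*cos(x), 5*exp(x)) ≠ 0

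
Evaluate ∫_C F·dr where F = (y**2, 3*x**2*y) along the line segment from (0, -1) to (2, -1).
2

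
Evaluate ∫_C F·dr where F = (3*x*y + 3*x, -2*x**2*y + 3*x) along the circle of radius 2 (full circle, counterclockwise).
12*pi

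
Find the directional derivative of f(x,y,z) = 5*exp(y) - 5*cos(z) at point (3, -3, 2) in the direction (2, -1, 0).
-sqrt(5)*exp(-3)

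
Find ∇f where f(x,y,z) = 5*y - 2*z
(0, 5, -2)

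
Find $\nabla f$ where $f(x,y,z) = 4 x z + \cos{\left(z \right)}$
(4*z, 0, 4*x - sin(z))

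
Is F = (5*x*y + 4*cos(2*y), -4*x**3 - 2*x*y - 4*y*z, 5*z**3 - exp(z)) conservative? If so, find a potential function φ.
No, ∇×F = (4*y, 0, -12*x**2 - 5*x - 2*y + 8*sin(2*y)) ≠ 0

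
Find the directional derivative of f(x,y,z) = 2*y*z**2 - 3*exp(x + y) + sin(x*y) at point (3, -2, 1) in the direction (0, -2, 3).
2*sqrt(13)*(-14 - 3*cos(6) + 3*E)/13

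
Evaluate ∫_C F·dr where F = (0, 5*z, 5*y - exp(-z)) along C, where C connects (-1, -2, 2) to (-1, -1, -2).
2*sinh(2) + 30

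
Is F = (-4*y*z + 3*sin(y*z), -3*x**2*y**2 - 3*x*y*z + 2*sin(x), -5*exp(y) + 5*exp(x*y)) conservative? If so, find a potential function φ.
No, ∇×F = (3*x*y + 5*x*exp(x*y) - 5*exp(y), y*(-5*exp(x*y) + 3*cos(y*z) - 4), -6*x*y**2 - 3*y*z - 3*z*cos(y*z) + 4*z + 2*cos(x)) ≠ 0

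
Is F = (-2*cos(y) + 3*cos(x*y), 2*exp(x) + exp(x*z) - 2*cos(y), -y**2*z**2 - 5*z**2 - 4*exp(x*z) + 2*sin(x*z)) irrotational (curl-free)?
No, ∇×F = (-x*exp(x*z) - 2*y*z**2, 2*z*(2*exp(x*z) - cos(x*z)), 3*x*sin(x*y) + z*exp(x*z) + 2*exp(x) - 2*sin(y))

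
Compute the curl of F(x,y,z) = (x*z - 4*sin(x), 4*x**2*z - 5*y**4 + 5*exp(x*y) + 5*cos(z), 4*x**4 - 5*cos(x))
(-4*x**2 + 5*sin(z), -16*x**3 + x - 5*sin(x), 8*x*z + 5*y*exp(x*y))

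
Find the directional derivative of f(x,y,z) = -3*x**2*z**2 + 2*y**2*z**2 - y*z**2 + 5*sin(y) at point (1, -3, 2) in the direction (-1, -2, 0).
sqrt(5)*(128/5 - 2*cos(3))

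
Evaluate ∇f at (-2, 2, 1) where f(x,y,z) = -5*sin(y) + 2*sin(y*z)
(0, -3*cos(2), 4*cos(2))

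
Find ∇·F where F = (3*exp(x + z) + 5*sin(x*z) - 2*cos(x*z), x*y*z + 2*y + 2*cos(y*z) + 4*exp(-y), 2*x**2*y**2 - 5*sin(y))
x*z + 2*z*sin(x*z) - 2*z*sin(y*z) + 5*z*cos(x*z) + 3*exp(x + z) + 2 - 4*exp(-y)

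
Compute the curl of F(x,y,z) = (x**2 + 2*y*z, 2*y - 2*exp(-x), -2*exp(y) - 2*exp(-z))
(-2*exp(y), 2*y, -2*z + 2*exp(-x))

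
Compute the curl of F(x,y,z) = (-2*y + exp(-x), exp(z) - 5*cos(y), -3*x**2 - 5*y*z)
(-5*z - exp(z), 6*x, 2)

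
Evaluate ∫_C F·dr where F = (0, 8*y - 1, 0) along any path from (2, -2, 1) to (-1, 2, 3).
-4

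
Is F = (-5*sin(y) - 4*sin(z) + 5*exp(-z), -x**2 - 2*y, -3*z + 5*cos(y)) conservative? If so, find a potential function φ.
No, ∇×F = (-5*sin(y), -4*cos(z) - 5*exp(-z), -2*x + 5*cos(y)) ≠ 0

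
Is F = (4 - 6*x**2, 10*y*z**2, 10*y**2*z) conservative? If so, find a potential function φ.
Yes, F is conservative. φ = -2*x**3 + 4*x + 5*y**2*z**2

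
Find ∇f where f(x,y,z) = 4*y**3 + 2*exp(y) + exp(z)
(0, 12*y**2 + 2*exp(y), exp(z))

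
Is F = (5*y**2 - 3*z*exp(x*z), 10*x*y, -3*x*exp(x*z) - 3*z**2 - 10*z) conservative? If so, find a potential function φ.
Yes, F is conservative. φ = 5*x*y**2 - z**3 - 5*z**2 - 3*exp(x*z)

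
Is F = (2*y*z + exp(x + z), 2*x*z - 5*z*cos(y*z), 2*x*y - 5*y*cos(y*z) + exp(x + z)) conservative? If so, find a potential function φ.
Yes, F is conservative. φ = 2*x*y*z + exp(x + z) - 5*sin(y*z)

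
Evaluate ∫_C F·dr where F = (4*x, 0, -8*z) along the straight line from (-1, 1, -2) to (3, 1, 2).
16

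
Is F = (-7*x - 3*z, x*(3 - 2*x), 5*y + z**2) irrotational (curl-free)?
No, ∇×F = (5, -3, 3 - 4*x)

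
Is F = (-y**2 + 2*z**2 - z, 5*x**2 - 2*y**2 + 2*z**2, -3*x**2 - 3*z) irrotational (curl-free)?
No, ∇×F = (-4*z, 6*x + 4*z - 1, 10*x + 2*y)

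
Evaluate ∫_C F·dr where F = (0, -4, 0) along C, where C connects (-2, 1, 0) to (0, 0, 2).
4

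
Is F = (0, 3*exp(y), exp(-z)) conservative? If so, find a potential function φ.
Yes, F is conservative. φ = 3*exp(y) - exp(-z)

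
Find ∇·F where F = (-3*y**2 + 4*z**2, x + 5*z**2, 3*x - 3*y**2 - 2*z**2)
-4*z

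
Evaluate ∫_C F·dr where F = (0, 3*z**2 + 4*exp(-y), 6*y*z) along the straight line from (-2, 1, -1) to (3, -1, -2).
-15 - 8*sinh(1)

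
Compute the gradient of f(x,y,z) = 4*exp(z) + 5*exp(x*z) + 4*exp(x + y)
(5*z*exp(x*z) + 4*exp(x + y), 4*exp(x + y), 5*x*exp(x*z) + 4*exp(z))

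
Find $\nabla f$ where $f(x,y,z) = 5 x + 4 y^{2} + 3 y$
(5, 8*y + 3, 0)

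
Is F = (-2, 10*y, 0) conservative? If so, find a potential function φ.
Yes, F is conservative. φ = -2*x + 5*y**2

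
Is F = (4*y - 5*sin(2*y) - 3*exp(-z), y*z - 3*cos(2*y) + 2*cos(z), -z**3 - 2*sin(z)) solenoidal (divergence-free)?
No, ∇·F = -3*z**2 + z + 6*sin(2*y) - 2*cos(z)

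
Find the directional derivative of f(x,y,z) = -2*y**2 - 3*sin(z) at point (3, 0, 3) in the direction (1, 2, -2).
2*cos(3)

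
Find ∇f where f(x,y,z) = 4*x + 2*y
(4, 2, 0)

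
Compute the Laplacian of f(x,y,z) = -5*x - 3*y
0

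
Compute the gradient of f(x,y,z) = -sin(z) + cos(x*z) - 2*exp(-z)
(-z*sin(x*z), 0, -x*sin(x*z) - cos(z) + 2*exp(-z))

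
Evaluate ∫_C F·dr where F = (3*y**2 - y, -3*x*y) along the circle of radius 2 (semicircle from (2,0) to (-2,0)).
-48 + 2*pi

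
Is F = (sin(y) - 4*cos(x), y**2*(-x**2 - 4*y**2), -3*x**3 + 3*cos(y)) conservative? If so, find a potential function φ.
No, ∇×F = (-3*sin(y), 9*x**2, -2*x*y**2 - cos(y)) ≠ 0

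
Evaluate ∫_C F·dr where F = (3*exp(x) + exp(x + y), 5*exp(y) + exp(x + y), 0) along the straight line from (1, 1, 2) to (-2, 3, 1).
(3 + (-7 - E + 5*exp(2))*exp(3))*exp(-2)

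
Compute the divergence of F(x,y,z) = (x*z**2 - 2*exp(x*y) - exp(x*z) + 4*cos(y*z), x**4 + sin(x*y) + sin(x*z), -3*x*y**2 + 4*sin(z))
x*cos(x*y) - 2*y*exp(x*y) + z**2 - z*exp(x*z) + 4*cos(z)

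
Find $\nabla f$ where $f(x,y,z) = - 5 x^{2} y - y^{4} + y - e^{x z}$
(-10*x*y - z*exp(x*z), -5*x**2 - 4*y**3 + 1, -x*exp(x*z))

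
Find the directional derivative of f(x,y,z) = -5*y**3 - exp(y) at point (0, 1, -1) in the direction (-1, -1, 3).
sqrt(11)*(E + 15)/11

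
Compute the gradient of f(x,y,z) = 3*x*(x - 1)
(6*x - 3, 0, 0)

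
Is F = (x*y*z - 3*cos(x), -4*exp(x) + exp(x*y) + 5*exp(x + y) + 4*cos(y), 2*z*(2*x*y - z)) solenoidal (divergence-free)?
No, ∇·F = 4*x*y + x*exp(x*y) + y*z - 4*z + 5*exp(x + y) + 3*sin(x) - 4*sin(y)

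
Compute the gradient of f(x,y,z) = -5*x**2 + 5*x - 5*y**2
(5 - 10*x, -10*y, 0)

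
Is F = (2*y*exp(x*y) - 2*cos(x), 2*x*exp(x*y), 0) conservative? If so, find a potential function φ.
Yes, F is conservative. φ = 2*exp(x*y) - 2*sin(x)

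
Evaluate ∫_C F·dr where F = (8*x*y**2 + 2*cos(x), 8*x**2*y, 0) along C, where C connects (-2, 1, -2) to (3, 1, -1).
2*sin(3) + 2*sin(2) + 20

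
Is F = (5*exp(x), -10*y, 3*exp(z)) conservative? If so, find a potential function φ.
Yes, F is conservative. φ = -5*y**2 + 5*exp(x) + 3*exp(z)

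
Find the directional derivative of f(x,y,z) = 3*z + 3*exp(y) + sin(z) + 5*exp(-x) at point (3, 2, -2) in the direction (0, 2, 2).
sqrt(2)*(cos(2) + 3 + 3*exp(2))/2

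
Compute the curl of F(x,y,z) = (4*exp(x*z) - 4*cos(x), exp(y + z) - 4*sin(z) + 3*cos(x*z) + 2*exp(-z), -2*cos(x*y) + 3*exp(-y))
(2*x*sin(x*y) + 3*x*sin(x*z) - exp(y + z) + 4*cos(z) + 2*exp(-z) - 3*exp(-y), 4*x*exp(x*z) - 2*y*sin(x*y), -3*z*sin(x*z))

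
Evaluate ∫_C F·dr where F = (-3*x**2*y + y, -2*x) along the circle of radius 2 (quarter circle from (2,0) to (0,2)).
0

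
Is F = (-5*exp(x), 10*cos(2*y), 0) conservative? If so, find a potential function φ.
Yes, F is conservative. φ = -5*exp(x) + 5*sin(2*y)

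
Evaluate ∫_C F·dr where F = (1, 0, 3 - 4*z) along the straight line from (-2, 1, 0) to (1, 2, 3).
-6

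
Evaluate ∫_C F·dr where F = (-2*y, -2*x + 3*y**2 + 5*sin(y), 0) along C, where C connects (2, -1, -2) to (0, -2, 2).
-11 - 5*cos(2) + 5*cos(1)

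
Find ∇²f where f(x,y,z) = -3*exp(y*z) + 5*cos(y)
-3*y**2*exp(y*z) - 3*z**2*exp(y*z) - 5*cos(y)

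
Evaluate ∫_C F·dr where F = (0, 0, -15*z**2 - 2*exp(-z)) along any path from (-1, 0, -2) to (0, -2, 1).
-45 - 2*exp(2) + 2*exp(-1)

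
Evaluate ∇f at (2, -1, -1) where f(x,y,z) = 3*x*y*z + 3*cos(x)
(3 - 3*sin(2), -6, -6)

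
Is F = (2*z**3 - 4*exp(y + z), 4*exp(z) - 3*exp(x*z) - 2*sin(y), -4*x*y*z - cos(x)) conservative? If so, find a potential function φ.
No, ∇×F = (-4*x*z + 3*x*exp(x*z) - 4*exp(z), 4*y*z + 6*z**2 - 4*exp(y + z) - sin(x), -3*z*exp(x*z) + 4*exp(y + z)) ≠ 0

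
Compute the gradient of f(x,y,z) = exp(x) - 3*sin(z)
(exp(x), 0, -3*cos(z))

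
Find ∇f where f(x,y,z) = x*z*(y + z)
(z*(y + z), x*z, x*(y + 2*z))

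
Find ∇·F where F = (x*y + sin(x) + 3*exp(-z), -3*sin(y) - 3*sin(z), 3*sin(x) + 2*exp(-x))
y + cos(x) - 3*cos(y)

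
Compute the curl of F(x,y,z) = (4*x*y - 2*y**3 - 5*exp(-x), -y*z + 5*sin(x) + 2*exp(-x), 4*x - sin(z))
(y, -4, -4*x + 6*y**2 + 5*cos(x) - 2*exp(-x))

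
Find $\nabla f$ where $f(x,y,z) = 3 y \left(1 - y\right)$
(0, 3 - 6*y, 0)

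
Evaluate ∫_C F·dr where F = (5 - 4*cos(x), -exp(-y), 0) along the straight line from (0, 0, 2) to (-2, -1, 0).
-11 + E + 4*sin(2)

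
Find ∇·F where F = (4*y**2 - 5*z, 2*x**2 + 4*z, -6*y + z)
1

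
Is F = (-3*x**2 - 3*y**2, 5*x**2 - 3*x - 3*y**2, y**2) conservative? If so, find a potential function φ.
No, ∇×F = (2*y, 0, 10*x + 6*y - 3) ≠ 0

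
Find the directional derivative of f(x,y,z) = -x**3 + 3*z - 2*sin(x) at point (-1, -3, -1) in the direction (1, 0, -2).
-sqrt(5)*(2*cos(1) + 9)/5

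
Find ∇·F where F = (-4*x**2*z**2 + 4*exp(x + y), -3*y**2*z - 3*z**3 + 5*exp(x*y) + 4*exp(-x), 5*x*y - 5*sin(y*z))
-8*x*z**2 + 5*x*exp(x*y) - 6*y*z - 5*y*cos(y*z) + 4*exp(x + y)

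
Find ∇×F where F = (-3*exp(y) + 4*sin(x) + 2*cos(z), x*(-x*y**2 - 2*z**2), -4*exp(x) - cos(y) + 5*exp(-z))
(4*x*z + sin(y), 4*exp(x) - 2*sin(z), -2*x*y**2 - 2*z**2 + 3*exp(y))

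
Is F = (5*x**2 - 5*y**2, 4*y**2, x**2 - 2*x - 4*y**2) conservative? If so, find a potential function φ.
No, ∇×F = (-8*y, 2 - 2*x, 10*y) ≠ 0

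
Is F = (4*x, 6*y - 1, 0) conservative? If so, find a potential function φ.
Yes, F is conservative. φ = 2*x**2 + 3*y**2 - y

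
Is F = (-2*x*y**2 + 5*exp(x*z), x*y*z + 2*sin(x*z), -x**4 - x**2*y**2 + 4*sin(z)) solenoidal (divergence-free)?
No, ∇·F = x*z - 2*y**2 + 5*z*exp(x*z) + 4*cos(z)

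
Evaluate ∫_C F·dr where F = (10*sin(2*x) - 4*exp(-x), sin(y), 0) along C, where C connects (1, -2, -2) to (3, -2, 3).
-5*cos(6) + 5*cos(2) - 4*exp(-1) + 4*exp(-3)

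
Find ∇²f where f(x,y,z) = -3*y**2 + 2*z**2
-2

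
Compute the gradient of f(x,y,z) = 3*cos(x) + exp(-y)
(-3*sin(x), -exp(-y), 0)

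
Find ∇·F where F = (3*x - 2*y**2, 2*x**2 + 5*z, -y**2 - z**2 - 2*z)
1 - 2*z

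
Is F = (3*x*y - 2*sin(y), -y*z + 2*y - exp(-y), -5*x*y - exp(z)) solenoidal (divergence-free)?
No, ∇·F = 3*y - z - exp(z) + 2 + exp(-y)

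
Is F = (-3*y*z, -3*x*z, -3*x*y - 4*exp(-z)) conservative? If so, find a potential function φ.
Yes, F is conservative. φ = -3*x*y*z + 4*exp(-z)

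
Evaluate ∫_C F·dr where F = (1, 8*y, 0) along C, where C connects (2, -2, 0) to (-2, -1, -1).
-16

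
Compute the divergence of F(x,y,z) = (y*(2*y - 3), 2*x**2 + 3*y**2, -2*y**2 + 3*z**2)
6*y + 6*z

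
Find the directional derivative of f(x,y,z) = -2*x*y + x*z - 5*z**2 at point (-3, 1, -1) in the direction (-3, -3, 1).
-2*sqrt(19)/19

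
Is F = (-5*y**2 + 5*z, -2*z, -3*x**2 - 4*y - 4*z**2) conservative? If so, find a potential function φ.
No, ∇×F = (-2, 6*x + 5, 10*y) ≠ 0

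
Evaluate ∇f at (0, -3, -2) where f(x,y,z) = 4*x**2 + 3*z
(0, 0, 3)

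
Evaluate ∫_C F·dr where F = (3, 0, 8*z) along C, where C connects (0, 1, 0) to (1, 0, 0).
3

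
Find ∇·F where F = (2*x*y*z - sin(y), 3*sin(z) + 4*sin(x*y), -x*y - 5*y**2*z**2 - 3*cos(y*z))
4*x*cos(x*y) - 10*y**2*z + 2*y*z + 3*y*sin(y*z)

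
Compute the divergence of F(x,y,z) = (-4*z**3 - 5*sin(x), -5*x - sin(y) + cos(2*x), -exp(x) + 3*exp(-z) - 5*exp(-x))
-5*cos(x) - cos(y) - 3*exp(-z)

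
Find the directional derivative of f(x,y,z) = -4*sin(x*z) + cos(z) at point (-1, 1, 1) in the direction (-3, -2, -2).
2*sqrt(17)*(sin(1) + 2*cos(1))/17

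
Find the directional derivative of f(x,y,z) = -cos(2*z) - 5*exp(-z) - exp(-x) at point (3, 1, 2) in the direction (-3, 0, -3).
-sqrt(2)*(2*exp(3)*sin(4) + 1 + 5*E)*exp(-3)/2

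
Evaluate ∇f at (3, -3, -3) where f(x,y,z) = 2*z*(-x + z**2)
(6, 0, 48)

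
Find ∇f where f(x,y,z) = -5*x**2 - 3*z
(-10*x, 0, -3)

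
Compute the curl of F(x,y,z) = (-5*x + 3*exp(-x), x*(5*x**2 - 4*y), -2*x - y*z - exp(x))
(-z, exp(x) + 2, 15*x**2 - 4*y)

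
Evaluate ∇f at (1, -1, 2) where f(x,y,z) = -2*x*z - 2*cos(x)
(-4 + 2*sin(1), 0, -2)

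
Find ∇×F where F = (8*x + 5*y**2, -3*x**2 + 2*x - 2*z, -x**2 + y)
(3, 2*x, -6*x - 10*y + 2)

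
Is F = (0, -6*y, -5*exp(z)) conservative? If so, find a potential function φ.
Yes, F is conservative. φ = -3*y**2 - 5*exp(z)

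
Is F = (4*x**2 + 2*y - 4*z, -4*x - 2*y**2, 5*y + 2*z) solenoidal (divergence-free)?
No, ∇·F = 8*x - 4*y + 2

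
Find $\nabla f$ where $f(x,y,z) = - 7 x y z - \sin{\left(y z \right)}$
(-7*y*z, -z*(7*x + cos(y*z)), -y*(7*x + cos(y*z)))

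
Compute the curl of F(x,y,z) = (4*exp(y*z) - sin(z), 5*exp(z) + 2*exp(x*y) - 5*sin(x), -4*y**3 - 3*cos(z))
(-12*y**2 - 5*exp(z), 4*y*exp(y*z) - cos(z), 2*y*exp(x*y) - 4*z*exp(y*z) - 5*cos(x))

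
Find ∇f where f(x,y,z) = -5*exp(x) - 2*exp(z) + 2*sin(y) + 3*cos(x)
(-5*exp(x) - 3*sin(x), 2*cos(y), -2*exp(z))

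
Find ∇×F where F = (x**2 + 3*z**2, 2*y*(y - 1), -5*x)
(0, 6*z + 5, 0)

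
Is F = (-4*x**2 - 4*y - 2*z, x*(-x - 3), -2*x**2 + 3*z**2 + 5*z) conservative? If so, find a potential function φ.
No, ∇×F = (0, 4*x - 2, 1 - 2*x) ≠ 0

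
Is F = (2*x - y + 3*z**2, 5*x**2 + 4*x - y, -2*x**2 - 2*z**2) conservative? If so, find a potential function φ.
No, ∇×F = (0, 4*x + 6*z, 10*x + 5) ≠ 0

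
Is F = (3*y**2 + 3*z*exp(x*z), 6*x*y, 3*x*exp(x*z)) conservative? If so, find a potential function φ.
Yes, F is conservative. φ = 3*x*y**2 + 3*exp(x*z)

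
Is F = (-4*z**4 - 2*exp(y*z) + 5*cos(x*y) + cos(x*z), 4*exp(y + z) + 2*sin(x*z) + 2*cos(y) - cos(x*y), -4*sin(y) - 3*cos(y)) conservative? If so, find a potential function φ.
No, ∇×F = (-2*x*cos(x*z) - 4*exp(y + z) + 3*sin(y) - 4*cos(y), -x*sin(x*z) - 2*y*exp(y*z) - 16*z**3, 5*x*sin(x*y) + y*sin(x*y) + 2*z*exp(y*z) + 2*z*cos(x*z)) ≠ 0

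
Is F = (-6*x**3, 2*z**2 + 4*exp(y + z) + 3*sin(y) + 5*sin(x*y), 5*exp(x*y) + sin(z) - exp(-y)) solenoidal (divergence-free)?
No, ∇·F = -18*x**2 + 5*x*cos(x*y) + 4*exp(y + z) + 3*cos(y) + cos(z)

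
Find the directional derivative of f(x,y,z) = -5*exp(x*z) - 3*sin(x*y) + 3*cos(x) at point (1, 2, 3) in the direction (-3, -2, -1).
sqrt(14)*(24*cos(2) + 9*sin(1) + 50*exp(3))/14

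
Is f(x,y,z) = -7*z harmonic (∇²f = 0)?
Yes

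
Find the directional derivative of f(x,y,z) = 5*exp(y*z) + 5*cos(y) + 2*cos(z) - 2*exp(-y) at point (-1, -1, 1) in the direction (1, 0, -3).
3*sqrt(10)*(2*E*sin(1) + 5)*exp(-1)/10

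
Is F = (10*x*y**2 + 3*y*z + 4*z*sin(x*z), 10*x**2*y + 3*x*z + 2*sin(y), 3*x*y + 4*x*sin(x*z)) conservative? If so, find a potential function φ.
Yes, F is conservative. φ = 5*x**2*y**2 + 3*x*y*z - 2*cos(y) - 4*cos(x*z)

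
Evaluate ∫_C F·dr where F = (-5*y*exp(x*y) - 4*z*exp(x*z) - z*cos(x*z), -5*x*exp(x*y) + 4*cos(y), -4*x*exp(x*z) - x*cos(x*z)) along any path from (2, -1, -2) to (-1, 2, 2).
-4*exp(-2) + 4*exp(-4) - sin(4) + 4*sin(1) + 5*sin(2)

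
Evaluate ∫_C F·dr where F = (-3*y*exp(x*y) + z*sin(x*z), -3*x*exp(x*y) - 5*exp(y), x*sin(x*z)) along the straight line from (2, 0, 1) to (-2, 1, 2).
-5*E + cos(2) - 3*exp(-2) - cos(4) + 8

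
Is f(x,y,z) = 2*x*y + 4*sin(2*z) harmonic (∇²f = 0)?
No, ∇²f = -16*sin(2*z)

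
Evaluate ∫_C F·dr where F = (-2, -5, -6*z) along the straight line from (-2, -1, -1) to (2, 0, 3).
-37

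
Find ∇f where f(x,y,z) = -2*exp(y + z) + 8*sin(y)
(0, -2*exp(y + z) + 8*cos(y), -2*exp(y + z))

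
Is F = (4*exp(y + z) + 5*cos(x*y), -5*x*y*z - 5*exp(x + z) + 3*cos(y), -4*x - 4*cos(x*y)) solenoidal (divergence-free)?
No, ∇·F = -5*x*z - 5*y*sin(x*y) - 3*sin(y)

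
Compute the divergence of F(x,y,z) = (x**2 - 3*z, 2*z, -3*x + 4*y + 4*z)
2*x + 4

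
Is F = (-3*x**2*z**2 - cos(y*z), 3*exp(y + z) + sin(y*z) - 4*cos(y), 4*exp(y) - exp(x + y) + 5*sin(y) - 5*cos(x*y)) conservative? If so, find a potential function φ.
No, ∇×F = (5*x*sin(x*y) - y*cos(y*z) + 4*exp(y) - exp(x + y) - 3*exp(y + z) + 5*cos(y), -6*x**2*z - 5*y*sin(x*y) + y*sin(y*z) + exp(x + y), -z*sin(y*z)) ≠ 0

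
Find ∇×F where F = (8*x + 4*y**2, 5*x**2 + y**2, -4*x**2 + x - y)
(-1, 8*x - 1, 10*x - 8*y)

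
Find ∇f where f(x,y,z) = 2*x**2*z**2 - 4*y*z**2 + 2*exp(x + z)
(4*x*z**2 + 2*exp(x + z), -4*z**2, 4*x**2*z - 8*y*z + 2*exp(x + z))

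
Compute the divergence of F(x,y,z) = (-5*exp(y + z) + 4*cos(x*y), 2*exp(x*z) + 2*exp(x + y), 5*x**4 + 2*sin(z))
-4*y*sin(x*y) + 2*exp(x + y) + 2*cos(z)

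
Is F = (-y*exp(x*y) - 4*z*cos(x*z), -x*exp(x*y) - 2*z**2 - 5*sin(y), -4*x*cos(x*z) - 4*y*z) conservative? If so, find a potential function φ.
Yes, F is conservative. φ = -2*y*z**2 - exp(x*y) - 4*sin(x*z) + 5*cos(y)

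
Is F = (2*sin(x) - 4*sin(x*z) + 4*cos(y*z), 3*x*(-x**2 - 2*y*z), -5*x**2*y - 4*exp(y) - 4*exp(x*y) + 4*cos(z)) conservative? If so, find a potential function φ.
No, ∇×F = (-5*x**2 + 6*x*y - 4*x*exp(x*y) - 4*exp(y), 10*x*y - 4*x*cos(x*z) + 4*y*exp(x*y) - 4*y*sin(y*z), -9*x**2 - 6*y*z + 4*z*sin(y*z)) ≠ 0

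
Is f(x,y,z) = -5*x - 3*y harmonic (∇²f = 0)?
Yes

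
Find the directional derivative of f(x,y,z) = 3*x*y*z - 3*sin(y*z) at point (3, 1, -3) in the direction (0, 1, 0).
-27 + 9*cos(3)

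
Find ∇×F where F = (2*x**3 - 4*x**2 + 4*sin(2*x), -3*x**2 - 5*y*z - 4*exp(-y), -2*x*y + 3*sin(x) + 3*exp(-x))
(-2*x + 5*y, 2*y - 3*cos(x) + 3*exp(-x), -6*x)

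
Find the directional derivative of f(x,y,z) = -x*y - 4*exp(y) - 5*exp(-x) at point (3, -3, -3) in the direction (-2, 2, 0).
sqrt(2)*(-3*exp(3) - 9/2)*exp(-3)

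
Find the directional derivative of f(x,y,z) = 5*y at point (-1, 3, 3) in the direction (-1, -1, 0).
-5*sqrt(2)/2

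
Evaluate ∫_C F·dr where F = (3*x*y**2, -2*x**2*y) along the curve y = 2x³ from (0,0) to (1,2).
-3/2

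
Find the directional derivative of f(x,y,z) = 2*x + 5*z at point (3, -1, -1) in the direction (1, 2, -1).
-sqrt(6)/2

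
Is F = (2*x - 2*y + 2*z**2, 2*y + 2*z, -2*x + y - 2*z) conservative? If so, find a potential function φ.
No, ∇×F = (-1, 4*z + 2, 2) ≠ 0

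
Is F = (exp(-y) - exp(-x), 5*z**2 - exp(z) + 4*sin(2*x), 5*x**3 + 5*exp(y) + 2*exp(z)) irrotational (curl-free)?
No, ∇×F = (-10*z + 5*exp(y) + exp(z), -15*x**2, 8*cos(2*x) + exp(-y))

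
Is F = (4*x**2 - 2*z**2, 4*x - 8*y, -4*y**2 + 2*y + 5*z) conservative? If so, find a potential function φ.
No, ∇×F = (2 - 8*y, -4*z, 4) ≠ 0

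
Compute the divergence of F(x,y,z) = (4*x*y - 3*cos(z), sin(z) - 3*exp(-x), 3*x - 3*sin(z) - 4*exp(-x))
4*y - 3*cos(z)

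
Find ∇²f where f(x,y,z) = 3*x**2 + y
6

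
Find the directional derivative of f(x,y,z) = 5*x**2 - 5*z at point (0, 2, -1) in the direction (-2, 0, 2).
-5*sqrt(2)/2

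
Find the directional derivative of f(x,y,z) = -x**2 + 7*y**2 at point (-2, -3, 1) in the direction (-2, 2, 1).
-92/3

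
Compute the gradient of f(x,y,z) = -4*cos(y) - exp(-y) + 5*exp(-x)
(-5*exp(-x), 4*sin(y) + exp(-y), 0)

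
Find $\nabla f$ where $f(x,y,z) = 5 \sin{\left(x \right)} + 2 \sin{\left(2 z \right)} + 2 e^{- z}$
(5*cos(x), 0, 4*cos(2*z) - 2*exp(-z))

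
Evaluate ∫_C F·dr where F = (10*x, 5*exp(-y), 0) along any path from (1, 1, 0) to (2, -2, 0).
-5*exp(2) + 5*exp(-1) + 15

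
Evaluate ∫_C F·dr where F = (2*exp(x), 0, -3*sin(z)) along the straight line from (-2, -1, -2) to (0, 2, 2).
2 - 2*exp(-2)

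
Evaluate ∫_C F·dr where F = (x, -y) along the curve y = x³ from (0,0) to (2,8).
-30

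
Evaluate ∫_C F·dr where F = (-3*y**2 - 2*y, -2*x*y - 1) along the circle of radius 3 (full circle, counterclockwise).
18*pi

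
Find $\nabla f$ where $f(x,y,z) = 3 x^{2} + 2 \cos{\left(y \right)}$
(6*x, -2*sin(y), 0)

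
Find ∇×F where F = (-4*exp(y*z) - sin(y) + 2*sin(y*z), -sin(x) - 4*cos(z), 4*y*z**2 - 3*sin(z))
(4*z**2 - 4*sin(z), 2*y*(-2*exp(y*z) + cos(y*z)), 4*z*exp(y*z) - 2*z*cos(y*z) - cos(x) + cos(y))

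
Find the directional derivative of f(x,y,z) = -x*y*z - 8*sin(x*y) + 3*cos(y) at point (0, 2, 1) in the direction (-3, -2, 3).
3*sqrt(22)*(sin(2) + 9)/11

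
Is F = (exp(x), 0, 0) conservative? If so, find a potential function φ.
Yes, F is conservative. φ = exp(x)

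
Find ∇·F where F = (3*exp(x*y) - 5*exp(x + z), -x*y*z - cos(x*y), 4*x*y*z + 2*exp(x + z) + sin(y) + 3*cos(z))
4*x*y - x*z + x*sin(x*y) + 3*y*exp(x*y) - 3*exp(x + z) - 3*sin(z)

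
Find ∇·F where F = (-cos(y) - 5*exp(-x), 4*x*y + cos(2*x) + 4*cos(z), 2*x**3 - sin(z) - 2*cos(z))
4*x + 2*sin(z) - cos(z) + 5*exp(-x)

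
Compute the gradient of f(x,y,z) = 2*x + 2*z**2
(2, 0, 4*z)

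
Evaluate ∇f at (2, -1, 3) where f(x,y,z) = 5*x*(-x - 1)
(-25, 0, 0)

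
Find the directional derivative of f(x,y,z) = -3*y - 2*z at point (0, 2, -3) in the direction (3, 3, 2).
-13*sqrt(22)/22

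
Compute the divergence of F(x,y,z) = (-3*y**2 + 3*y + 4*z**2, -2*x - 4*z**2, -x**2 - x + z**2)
2*z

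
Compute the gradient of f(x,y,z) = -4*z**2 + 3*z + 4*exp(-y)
(0, -4*exp(-y), 3 - 8*z)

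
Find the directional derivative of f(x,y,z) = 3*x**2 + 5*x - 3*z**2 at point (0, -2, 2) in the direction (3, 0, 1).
3*sqrt(10)/10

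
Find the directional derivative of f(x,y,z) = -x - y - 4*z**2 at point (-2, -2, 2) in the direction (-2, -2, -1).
20/3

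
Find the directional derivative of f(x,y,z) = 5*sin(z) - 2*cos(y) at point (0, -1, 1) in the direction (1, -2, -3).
sqrt(14)*(-15*cos(1) + 4*sin(1))/14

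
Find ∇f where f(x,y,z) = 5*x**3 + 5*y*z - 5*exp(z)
(15*x**2, 5*z, 5*y - 5*exp(z))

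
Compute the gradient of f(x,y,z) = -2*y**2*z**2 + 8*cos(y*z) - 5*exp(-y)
(0, -4*y*z**2 - 8*z*sin(y*z) + 5*exp(-y), -4*y*(y*z + 2*sin(y*z)))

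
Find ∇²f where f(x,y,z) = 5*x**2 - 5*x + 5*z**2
20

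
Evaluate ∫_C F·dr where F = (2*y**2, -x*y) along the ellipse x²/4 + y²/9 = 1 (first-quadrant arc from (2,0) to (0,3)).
-30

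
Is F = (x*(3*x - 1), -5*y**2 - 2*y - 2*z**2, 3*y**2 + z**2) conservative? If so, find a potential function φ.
No, ∇×F = (6*y + 4*z, 0, 0) ≠ 0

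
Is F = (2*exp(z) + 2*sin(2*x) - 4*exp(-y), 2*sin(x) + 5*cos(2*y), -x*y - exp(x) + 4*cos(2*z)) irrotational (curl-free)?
No, ∇×F = (-x, y + exp(x) + 2*exp(z), 2*cos(x) - 4*exp(-y))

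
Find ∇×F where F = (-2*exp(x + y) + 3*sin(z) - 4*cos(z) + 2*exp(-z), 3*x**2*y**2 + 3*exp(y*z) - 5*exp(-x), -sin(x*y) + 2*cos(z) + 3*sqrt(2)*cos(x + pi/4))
(-x*cos(x*y) - 3*y*exp(y*z), y*cos(x*y) + 4*sin(z) + 3*sqrt(2)*sin(x + pi/4) + 3*cos(z) - 2*exp(-z), 6*x*y**2 + 2*exp(x + y) + 5*exp(-x))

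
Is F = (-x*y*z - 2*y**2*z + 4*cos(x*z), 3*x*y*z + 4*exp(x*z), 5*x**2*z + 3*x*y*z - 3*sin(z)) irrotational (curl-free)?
No, ∇×F = (x*(-3*y + 3*z - 4*exp(x*z)), -x*y - 10*x*z - 4*x*sin(x*z) - 2*y**2 - 3*y*z, z*(x + 7*y + 4*exp(x*z)))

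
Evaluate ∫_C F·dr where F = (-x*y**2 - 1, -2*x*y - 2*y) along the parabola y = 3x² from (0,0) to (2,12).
-2362/5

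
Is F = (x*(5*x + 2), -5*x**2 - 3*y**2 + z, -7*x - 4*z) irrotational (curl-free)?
No, ∇×F = (-1, 7, -10*x)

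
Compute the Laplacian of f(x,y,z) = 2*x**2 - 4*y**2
-4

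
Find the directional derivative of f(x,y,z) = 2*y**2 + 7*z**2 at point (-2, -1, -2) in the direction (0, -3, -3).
16*sqrt(2)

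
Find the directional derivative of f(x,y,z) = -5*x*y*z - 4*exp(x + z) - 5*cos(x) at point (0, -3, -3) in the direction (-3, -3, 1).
sqrt(19)*(8 + 135*exp(3))*exp(-3)/19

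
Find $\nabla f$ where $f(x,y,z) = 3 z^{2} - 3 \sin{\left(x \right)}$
(-3*cos(x), 0, 6*z)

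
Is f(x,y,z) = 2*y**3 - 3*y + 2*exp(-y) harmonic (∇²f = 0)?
No, ∇²f = 12*y + 2*exp(-y)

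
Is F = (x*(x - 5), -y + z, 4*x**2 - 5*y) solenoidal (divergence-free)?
No, ∇·F = 2*x - 6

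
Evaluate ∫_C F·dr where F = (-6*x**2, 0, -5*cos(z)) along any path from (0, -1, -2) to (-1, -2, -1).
-5*sin(2) + 2 + 5*sin(1)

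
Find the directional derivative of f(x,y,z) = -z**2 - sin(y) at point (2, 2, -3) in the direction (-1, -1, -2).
sqrt(6)*(-12 + cos(2))/6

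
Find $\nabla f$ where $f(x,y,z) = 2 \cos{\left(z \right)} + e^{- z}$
(0, 0, -2*sin(z) - exp(-z))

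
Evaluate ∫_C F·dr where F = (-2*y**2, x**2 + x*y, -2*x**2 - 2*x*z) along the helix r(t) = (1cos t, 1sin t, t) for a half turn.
22/3 - pi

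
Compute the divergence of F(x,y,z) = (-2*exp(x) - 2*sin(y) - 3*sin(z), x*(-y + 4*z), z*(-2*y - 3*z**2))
-x - 2*y - 9*z**2 - 2*exp(x)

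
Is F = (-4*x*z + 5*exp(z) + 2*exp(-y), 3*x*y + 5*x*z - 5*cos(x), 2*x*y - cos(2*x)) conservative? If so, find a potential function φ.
No, ∇×F = (-3*x, -4*x - 2*y + 5*exp(z) - 2*sin(2*x), 3*y + 5*z + 5*sin(x) + 2*exp(-y)) ≠ 0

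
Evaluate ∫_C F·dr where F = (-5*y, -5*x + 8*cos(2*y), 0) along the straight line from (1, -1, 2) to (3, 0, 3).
-5 + 4*sin(2)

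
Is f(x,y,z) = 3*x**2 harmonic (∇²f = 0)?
No, ∇²f = 6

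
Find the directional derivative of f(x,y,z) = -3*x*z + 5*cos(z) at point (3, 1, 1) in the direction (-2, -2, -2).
sqrt(3)*(5*sin(1) + 12)/3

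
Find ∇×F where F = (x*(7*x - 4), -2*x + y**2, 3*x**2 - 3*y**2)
(-6*y, -6*x, -2)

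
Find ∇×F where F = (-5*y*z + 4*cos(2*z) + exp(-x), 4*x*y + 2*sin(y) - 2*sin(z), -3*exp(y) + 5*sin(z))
(-3*exp(y) + 2*cos(z), -5*y - 8*sin(2*z), 4*y + 5*z)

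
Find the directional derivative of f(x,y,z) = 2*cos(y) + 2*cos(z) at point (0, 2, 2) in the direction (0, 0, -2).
2*sin(2)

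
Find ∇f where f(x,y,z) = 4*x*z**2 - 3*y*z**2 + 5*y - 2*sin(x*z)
(2*z*(2*z - cos(x*z)), 5 - 3*z**2, 8*x*z - 2*x*cos(x*z) - 6*y*z)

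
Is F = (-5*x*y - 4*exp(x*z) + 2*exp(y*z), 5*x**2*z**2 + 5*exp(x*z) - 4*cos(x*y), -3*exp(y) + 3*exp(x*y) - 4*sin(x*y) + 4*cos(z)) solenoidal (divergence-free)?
No, ∇·F = 4*x*sin(x*y) - 5*y - 4*z*exp(x*z) - 4*sin(z)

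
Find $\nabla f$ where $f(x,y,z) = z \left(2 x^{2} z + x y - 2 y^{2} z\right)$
(z*(4*x*z + y), z*(x - 4*y*z), 4*x**2*z + x*y - 4*y**2*z)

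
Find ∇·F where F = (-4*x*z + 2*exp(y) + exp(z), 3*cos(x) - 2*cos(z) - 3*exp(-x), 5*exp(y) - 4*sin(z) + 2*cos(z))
-4*z - 2*sin(z) - 4*cos(z)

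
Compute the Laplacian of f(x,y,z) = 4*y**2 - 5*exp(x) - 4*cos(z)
-5*exp(x) + 4*cos(z) + 8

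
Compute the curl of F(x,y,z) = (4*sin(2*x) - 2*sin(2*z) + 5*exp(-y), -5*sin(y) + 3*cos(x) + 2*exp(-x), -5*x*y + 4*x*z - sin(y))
(-5*x - cos(y), 5*y - 4*z - 4*cos(2*z), -3*sin(x) + 5*exp(-y) - 2*exp(-x))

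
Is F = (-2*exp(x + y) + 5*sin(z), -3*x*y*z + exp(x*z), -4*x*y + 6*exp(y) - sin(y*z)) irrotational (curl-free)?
No, ∇×F = (3*x*y - x*exp(x*z) - 4*x - z*cos(y*z) + 6*exp(y), 4*y + 5*cos(z), -3*y*z + z*exp(x*z) + 2*exp(x + y))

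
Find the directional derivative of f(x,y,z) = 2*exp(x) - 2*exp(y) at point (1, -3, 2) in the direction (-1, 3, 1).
2*sqrt(11)*(-exp(4) - 3)*exp(-3)/11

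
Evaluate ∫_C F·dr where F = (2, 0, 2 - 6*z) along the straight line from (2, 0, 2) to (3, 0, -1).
5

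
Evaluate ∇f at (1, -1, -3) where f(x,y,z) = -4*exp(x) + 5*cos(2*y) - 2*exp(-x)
(2*(1 - 2*exp(2))*exp(-1), 10*sin(2), 0)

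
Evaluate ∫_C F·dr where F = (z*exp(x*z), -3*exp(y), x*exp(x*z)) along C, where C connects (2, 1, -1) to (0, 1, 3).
1 - exp(-2)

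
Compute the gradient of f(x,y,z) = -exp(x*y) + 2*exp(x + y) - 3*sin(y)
(-y*exp(x*y) + 2*exp(x + y), -x*exp(x*y) + 2*exp(x + y) - 3*cos(y), 0)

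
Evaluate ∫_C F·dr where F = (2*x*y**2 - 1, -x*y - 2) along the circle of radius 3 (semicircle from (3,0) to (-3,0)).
-12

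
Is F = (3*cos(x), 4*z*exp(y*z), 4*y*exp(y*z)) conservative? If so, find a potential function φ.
Yes, F is conservative. φ = 4*exp(y*z) + 3*sin(x)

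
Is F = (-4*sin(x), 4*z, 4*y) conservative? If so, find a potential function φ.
Yes, F is conservative. φ = 4*y*z + 4*cos(x)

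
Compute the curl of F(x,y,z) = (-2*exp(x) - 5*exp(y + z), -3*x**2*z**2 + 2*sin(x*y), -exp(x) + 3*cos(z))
(6*x**2*z, exp(x) - 5*exp(y + z), -6*x*z**2 + 2*y*cos(x*y) + 5*exp(y + z))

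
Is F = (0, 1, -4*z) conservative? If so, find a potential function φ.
Yes, F is conservative. φ = y - 2*z**2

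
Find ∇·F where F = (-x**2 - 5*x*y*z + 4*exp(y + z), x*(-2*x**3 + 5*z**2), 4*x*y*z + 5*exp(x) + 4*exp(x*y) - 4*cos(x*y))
4*x*y - 2*x - 5*y*z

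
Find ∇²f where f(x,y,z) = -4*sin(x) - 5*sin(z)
4*sin(x) + 5*sin(z)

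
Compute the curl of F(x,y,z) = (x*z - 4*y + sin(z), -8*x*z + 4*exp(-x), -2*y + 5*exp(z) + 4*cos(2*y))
(8*x - 8*sin(2*y) - 2, x + cos(z), -8*z + 4 - 4*exp(-x))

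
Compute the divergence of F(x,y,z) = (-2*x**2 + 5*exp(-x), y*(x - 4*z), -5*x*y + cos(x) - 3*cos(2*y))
-3*x - 4*z - 5*exp(-x)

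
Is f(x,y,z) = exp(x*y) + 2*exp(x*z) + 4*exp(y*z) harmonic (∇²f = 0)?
No, ∇²f = x**2*exp(x*y) + 2*x**2*exp(x*z) + y**2*exp(x*y) + 4*y**2*exp(y*z) + 2*z**2*exp(x*z) + 4*z**2*exp(y*z)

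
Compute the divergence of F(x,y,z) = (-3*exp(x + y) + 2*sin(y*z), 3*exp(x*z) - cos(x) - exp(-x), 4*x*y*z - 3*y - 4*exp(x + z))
4*x*y - 3*exp(x + y) - 4*exp(x + z)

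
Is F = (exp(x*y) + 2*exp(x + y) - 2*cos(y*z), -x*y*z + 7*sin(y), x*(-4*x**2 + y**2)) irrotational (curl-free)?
No, ∇×F = (3*x*y, 12*x**2 - y**2 + 2*y*sin(y*z), -x*exp(x*y) - y*z - 2*z*sin(y*z) - 2*exp(x + y))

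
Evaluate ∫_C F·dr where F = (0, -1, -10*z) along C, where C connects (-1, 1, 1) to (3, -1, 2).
-13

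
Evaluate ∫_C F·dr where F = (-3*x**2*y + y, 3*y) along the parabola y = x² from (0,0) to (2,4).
112/15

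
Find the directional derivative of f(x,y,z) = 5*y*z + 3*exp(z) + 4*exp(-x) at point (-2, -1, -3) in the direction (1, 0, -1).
sqrt(2)*(-4*exp(5) - 3 + 5*exp(3))*exp(-3)/2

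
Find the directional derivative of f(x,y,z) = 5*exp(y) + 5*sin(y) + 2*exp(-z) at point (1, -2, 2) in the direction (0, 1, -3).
sqrt(10)*(5*exp(2)*cos(2) + 11)*exp(-2)/10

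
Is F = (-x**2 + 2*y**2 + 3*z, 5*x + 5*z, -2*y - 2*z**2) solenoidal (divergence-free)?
No, ∇·F = -2*x - 4*z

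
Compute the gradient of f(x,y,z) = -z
(0, 0, -1)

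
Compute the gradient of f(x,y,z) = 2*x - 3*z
(2, 0, -3)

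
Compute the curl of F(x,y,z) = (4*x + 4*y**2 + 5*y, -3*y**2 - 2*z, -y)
(1, 0, -8*y - 5)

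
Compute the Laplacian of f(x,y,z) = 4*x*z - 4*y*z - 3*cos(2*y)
12*cos(2*y)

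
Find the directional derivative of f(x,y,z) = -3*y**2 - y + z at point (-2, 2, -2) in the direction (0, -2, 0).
13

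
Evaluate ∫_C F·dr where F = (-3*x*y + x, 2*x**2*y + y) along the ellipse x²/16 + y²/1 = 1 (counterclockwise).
0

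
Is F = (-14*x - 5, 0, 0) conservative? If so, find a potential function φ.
Yes, F is conservative. φ = x*(-7*x - 5)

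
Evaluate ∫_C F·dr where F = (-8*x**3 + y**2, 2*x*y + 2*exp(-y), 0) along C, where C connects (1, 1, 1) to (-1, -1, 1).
-4*sinh(1) - 2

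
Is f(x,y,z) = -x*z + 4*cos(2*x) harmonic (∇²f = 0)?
No, ∇²f = -16*cos(2*x)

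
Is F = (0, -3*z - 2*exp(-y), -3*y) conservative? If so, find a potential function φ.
Yes, F is conservative. φ = -3*y*z + 2*exp(-y)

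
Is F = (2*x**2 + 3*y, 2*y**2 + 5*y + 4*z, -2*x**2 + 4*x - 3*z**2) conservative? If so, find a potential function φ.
No, ∇×F = (-4, 4*x - 4, -3) ≠ 0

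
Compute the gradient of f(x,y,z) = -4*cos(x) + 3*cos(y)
(4*sin(x), -3*sin(y), 0)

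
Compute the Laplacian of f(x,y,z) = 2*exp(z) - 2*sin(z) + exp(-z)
2*exp(z) + 2*sin(z) + exp(-z)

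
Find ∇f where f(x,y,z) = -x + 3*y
(-1, 3, 0)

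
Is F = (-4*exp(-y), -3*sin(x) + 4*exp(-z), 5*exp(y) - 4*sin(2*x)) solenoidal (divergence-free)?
Yes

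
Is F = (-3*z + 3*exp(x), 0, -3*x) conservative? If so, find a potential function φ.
Yes, F is conservative. φ = -3*x*z + 3*exp(x)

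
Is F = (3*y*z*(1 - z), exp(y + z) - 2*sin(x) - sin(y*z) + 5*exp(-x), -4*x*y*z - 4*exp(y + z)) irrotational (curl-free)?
No, ∇×F = (-4*x*z + y*cos(y*z) - 5*exp(y + z), y*(3 - 2*z), 3*z**2 - 3*z - 2*cos(x) - 5*exp(-x))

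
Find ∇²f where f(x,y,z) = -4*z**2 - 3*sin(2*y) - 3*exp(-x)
12*sin(2*y) - 8 - 3*exp(-x)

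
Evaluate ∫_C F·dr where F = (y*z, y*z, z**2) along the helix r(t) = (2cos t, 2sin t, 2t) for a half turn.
2*pi*(-3*pi - 3 + 4*pi**2)/3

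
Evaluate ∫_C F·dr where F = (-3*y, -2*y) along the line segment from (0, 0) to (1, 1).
-5/2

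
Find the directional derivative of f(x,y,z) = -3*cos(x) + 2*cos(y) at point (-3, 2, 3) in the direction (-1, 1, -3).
sqrt(11)*(-2*sin(2) + 3*sin(3))/11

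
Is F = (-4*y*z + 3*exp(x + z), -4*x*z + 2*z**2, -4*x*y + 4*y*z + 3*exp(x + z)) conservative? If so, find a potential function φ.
Yes, F is conservative. φ = -4*x*y*z + 2*y*z**2 + 3*exp(x + z)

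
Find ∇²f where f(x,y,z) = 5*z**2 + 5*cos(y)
10 - 5*cos(y)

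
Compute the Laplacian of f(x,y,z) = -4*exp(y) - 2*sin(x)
-4*exp(y) + 2*sin(x)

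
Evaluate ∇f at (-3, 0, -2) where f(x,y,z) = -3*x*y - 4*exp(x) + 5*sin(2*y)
(-4*exp(-3), 19, 0)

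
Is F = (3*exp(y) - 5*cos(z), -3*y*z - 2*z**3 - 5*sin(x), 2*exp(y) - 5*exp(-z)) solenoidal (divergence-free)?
No, ∇·F = -3*z + 5*exp(-z)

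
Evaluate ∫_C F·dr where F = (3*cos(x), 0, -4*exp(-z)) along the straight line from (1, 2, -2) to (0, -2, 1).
-4*exp(2) - 3*sin(1) + 4*exp(-1)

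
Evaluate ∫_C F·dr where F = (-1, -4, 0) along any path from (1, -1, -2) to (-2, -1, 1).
3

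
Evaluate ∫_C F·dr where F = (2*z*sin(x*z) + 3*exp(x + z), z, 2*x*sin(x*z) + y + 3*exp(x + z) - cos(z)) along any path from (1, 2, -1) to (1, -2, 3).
-7 - sin(1) - sin(3) + 2*cos(1) - 2*cos(3) + 3*exp(4)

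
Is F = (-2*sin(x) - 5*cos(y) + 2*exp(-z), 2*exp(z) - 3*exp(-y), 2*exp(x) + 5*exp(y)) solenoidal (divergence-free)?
No, ∇·F = -2*cos(x) + 3*exp(-y)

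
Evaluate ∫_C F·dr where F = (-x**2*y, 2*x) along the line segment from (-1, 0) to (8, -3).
1509/4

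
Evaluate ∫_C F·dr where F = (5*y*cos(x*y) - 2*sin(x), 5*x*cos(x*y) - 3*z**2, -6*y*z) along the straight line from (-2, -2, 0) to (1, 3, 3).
-81 + 5*sin(3) - 2*cos(2) + 2*cos(1) - 5*sin(4)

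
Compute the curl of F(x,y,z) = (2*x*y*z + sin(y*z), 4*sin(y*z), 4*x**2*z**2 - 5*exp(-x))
(-4*y*cos(y*z), 2*x*y - 8*x*z**2 + y*cos(y*z) - 5*exp(-x), -z*(2*x + cos(y*z)))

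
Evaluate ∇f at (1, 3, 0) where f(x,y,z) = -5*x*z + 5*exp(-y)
(0, -5*exp(-3), -5)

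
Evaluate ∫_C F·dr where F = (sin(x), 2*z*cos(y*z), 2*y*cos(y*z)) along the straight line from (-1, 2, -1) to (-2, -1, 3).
-2*sin(3) - cos(2) + cos(1) + 2*sin(2)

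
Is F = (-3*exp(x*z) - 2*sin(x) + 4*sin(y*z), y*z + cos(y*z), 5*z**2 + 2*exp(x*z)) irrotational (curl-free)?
No, ∇×F = (y*(sin(y*z) - 1), -3*x*exp(x*z) + 4*y*cos(y*z) - 2*z*exp(x*z), -4*z*cos(y*z))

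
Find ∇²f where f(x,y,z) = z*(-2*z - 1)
-4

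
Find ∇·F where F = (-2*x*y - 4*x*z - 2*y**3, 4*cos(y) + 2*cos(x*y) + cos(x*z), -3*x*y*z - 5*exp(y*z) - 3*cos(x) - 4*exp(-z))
-3*x*y - 2*x*sin(x*y) - 5*y*exp(y*z) - 2*y - 4*z - 4*sin(y) + 4*exp(-z)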